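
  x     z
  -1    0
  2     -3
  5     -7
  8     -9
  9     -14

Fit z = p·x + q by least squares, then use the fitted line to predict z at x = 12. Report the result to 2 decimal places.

ẑ = -15.92

Setting ∂/∂p … = 0 gives: 175·p + 23·q = -239;  23·p + 5·q = -33.
Eliminating q: 5·(row 1) − 23·(row 2) gives 346·p = 5·(-239) − 23·(-33) = -436, so p = -218/173.
Then q = ((-33) − 23·(-218/173))/5 = -139/173.
At x = 12: ẑ = (-218/173)·(12) + (-139/173)·(1) = -2755/173.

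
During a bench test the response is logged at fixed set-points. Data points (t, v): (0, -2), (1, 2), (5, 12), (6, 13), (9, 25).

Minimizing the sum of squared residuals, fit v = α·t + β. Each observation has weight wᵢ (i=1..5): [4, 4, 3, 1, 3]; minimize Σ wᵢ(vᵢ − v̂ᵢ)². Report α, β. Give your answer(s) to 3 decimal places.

Forming MᵀWM = [[358, 52]; [52, 15]] and MᵀWv = [941, 124]ᵀ gives MᵀWM·[α, β]ᵀ = MᵀWv.
Eliminating β: 15·(row 1) − 52·(row 2) gives 2666·α = 15·941 − 52·124 = 7667, so α = 7667/2666.
Then β = (124 − 52·(7667/2666))/15 = -2270/1333.

α = 2.876, β = -1.703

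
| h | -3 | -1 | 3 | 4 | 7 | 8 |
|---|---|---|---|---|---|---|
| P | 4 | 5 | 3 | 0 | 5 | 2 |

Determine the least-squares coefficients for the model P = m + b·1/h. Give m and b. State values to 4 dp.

Sums needed: Σ1 = 6, Σ1/h = -27/56, Σ1/h·1/h = 37277/28224.
Moment sums: ΣP = 19, Σ1/h·P = -367/84.
XᵀX·[m, b]ᵀ = XᵀP becomes [[6, -27/56]; [-27/56, 37277/28224]]·[m, b]ᵀ = [19, -367/84]ᵀ.
Δ = 6·(37277/28224) − (-27/56)² = 72367/9408.
m = (19·(37277/28224) − (-27/56)·(-367/84))/(72367/9408) = 648809/217101; b = (6·(-367/84) − (-27/56)·19)/(72367/9408) = -160440/72367.

m = 2.9885, b = -2.2170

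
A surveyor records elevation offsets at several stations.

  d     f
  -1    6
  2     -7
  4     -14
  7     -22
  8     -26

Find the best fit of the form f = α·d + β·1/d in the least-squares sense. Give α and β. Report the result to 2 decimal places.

Sums needed: Σd·d = 134, Σd·1/d = 5, Σ1/d·1/d = 4229/3136.
Right-hand side: Σd·f = -438, Σ1/d·f = -543/28.
Eliminating β: (4229/3136)·(row 1) − 5·(row 2) gives (244143/1568)·α = (4229/3136)·(-438) − 5·(-543/28) = -774111/1568, so α = -258037/81381.
Then β = ((-543/28) − 5·(-258037/81381))/(4229/3136) = -213584/81381.

α = -3.17, β = -2.62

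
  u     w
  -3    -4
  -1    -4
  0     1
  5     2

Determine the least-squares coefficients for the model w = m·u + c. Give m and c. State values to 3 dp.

m = 0.784, c = -1.446

The normal system XᵀX·[m, c]ᵀ = Xᵀw is [[35, 1]; [1, 4]]·[m, c]ᵀ = [26, -5]ᵀ.
Determinant 35·4 − 1² = 139.
m = (26·4 − 1·(-5))/139 = 109/139; c = (35·(-5) − 1·26)/139 = -201/139.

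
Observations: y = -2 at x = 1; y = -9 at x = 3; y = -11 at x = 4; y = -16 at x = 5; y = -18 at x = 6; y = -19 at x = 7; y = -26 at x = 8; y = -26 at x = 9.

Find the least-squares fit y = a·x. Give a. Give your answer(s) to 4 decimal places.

a = -2.9751

Normal-equation sums: Σx·x = 281.
Right-hand side: Σx·y = -836.
a = (-836)/281 = -2.97509.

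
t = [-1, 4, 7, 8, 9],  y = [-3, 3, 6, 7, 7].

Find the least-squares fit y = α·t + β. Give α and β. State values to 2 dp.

Forming XᵀX = [[211, 27]; [27, 5]] and Xᵀy = [176, 20]ᵀ gives XᵀX·[α, β]ᵀ = Xᵀy.
Determinant 211·5 − 27² = 326.
α = (176·5 − 27·20)/326 = 170/163; β = (211·20 − 27·176)/326 = -266/163.

α = 1.04, β = -1.63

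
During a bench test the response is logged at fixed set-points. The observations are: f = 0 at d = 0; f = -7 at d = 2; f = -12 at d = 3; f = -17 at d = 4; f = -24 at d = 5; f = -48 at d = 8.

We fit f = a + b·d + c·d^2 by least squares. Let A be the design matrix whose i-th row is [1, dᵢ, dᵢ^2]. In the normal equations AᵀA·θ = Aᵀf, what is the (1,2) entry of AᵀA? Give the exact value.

Row 1 ↔ basis 1, column 2 ↔ basis d, so (AᵀA)_{1,2} = Σᵢ d = (1)·(0) + (1)·(2) + (1)·(3) + (1)·(4) + (1)·(5) + (1)·(8) = 22.

22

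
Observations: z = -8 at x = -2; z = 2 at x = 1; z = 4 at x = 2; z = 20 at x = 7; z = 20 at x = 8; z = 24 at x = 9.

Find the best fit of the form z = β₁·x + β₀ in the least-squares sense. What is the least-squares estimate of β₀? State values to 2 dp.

β₀ = -1.63

Entries of MᵀM: Σx·x = 203, Σx = 25, Σ1 = 6.
For Mᵀz: Σx·z = 542, Σz = 62.
Δ = 203·6 − 25² = 593.
β₁ = (542·6 − 25·62)/593 = 1702/593; β₀ = (203·62 − 25·542)/593 = -964/593.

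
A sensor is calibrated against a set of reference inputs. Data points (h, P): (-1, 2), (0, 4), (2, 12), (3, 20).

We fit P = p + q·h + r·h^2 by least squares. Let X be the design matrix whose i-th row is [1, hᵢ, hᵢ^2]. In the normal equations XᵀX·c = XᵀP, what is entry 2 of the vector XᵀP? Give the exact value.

82

Entry 2 ↔ basis h, so (XᵀP)_{2} = Σᵢ (h)·Pᵢ = (-1)·(2) + (0)·(4) + (2)·(12) + (3)·(20) = 82.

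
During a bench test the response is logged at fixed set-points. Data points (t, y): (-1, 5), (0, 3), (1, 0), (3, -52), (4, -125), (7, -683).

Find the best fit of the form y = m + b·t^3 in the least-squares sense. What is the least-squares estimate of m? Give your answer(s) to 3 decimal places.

From the data, Σ1 = 6, Σt^3 = 434, Σt^3·t^3 = 122476.
Moment sums: Σy = -852, Σt^3·y = -243678.
Δ = 6·122476 − 434² = 546500.
m = ((-852)·122476 − 434·(-243678))/546500 = 14067/5465; b = (6·(-243678) − 434·(-852))/546500 = -10923/5465.

m = 2.574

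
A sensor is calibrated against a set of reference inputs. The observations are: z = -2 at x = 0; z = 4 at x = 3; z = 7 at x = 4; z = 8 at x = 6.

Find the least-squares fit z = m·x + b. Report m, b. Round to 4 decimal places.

m = 1.7467, b = -1.4267

Entries of MᵀM: Σx·x = 61, Σx = 13, Σ1 = 4.
Moment sums: Σx·z = 88, Σz = 17.
Normal equations: [[61, 13]; [13, 4]]·[m, b]ᵀ = [88, 17]ᵀ.
Determinant 61·4 − 13² = 75.
m = (88·4 − 13·17)/75 = 131/75; b = (61·17 − 13·88)/75 = -107/75.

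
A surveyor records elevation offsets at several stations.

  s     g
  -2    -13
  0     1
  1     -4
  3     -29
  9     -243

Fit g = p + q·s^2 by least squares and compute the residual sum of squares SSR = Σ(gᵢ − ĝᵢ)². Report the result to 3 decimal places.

SSR = 4.962

Compute the Gram sums: Σ1 = 5, Σs^2 = 95, Σs^2·s^2 = 6659.
For Mᵀg: Σg = -288, Σs^2·g = -20000.
MᵀM·[p, q]ᵀ = Mᵀg becomes [[5, 95]; [95, 6659]]·[p, q]ᵀ = [-288, -20000]ᵀ.
Δ = 5·6659 − 95² = 24270.
p = ((-288)·6659 − 95·(-20000))/24270 = -8896/12135; q = (5·(-20000) − 95·(-288))/24270 = -7264/2427.
Residuals: -1193/4045, 21031/12135, -1108/4045, -16139/12135, 2011/12135; SSR = 60212/12135.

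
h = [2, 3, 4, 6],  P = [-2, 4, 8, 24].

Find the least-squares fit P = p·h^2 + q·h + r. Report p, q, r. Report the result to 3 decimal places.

p = 0.591, q = 1.645, r = -7.273

XᵀX·[p, q, r]ᵀ = XᵀP reads: 1649·p + 315·q + 65·r = 1020;  315·p + 65·q + 15·r = 184;  65·p + 15·q + 4·r = 34.
Inverting the 3×3 Gram matrix, [p, q, r]ᵀ = [13/22, 181/110, -80/11]ᵀ.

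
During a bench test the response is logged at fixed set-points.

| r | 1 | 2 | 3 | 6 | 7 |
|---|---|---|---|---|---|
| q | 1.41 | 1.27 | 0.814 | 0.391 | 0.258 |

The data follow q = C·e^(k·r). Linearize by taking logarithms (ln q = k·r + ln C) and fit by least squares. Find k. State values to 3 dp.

k = -0.285

Taking logs, ln q = k·r + ln C, so regress ln q on r.
AᵀA = [[99.0000, 19.0000]; [19.0000, 5]], rhs = [-14.9136, -1.9170]ᵀ  (here Σr = 19.0000, Σ(r)² = 99.0000, Σln q = -1.9170, Σr·ln q = -14.9136).
Solving (det = 134.0000): k = -0.28466, ln C = 0.69830.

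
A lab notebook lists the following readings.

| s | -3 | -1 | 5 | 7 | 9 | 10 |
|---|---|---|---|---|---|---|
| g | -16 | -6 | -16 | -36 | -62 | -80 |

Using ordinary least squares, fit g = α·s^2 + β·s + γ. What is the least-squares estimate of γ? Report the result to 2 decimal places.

γ = -2.07

Entries of MᵀM: Σs^2·s^2 = 19669, Σs^2·s = 2169, Σs^2 = 265, Σs·s = 265, Σs = 27, Σ1 = 6.
Right-hand side: Σs^2·g = -15336, Σs·g = -1636, Σg = -216.
MᵀM·[α, β, γ]ᵀ = Mᵀg becomes [[19669, 2169, 265]; [2169, 265, 27]; [265, 27, 6]]·[α, β, γ]ᵀ = [-15336, -1636, -216]ᵀ.
Row-reducing yields α = -39285/40586, β = 79531/40586, γ = -41949/20293.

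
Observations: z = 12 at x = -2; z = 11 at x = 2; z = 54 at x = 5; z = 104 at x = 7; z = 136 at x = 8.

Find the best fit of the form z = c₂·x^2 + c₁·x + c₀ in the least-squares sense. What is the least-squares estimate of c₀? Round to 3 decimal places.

With design matrix M, MᵀM = [[7154, 980, 146]; [980, 146, 20]; [146, 20, 5]] and Mᵀz = [15242, 2084, 317]ᵀ.
Inverting the 3×3 Gram matrix, [c₂, c₁, c₀]ᵀ = [908/429, -48/143, 97/33]ᵀ.

c₀ = 2.939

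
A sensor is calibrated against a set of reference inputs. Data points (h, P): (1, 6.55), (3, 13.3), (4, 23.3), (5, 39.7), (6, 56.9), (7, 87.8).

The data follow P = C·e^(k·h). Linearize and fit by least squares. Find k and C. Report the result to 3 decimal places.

Linearized form: ln P = k·h + ln C. From the 6 transformed points,
Σh = 26.0000, Σ(h)² = 136.0000, Σln P = 19.8134, Σh·ln P = 96.2165.
Equations: 136.0000·k + 26.0000·ln C = 96.2165;  26.0000·k + 6·ln C = 19.8134.
Δ = 136.0000·6 − (26.0000)² = 140.0000; k = (96.2165·6 − 26.0000·19.8134)/140.0000 = 0.44394, ln C = (136.0000·19.8134 − 26.0000·96.2165)/140.0000 = 1.37851, so C = exp(1.37851) = 3.96898.

k = 0.444, C = 3.969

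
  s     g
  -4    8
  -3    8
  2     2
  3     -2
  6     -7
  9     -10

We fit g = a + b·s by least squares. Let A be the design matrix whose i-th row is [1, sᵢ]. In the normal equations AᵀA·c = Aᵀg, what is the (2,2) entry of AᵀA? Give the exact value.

Row 2 ↔ basis s, column 2 ↔ basis s, so (AᵀA)_{2,2} = Σᵢ (s)·(s) = (-4)·(-4) + (-3)·(-3) + (2)·(2) + (3)·(3) + (6)·(6) + (9)·(9) = 155.

155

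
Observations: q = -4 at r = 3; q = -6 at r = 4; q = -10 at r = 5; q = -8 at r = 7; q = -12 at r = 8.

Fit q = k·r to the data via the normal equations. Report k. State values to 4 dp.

The normal equations are: 163·k = -238.
Hence k = -238 / 163 ≈ -1.46012.

k = -1.4601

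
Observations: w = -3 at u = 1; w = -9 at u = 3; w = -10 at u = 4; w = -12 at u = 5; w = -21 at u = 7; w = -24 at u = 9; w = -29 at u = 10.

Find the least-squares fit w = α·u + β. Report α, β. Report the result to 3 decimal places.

AᵀA·[α, β]ᵀ = Aᵀw reads: 281·α + 39·β = -783;  39·α + 7·β = -108.
det = 281·7 − 39² = 446.
α = ((-783)·7 − 39·(-108))/446 = -1269/446; β = (281·(-108) − 39·(-783))/446 = 189/446.

α = -2.845, β = 0.424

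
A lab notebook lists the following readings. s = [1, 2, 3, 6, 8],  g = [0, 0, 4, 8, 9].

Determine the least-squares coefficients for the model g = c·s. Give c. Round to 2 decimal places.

MᵀM·[c]ᵀ = Mᵀg reads: 114·c = 132.
Hence c = 132 / 114 ≈ 1.15789.

c = 1.16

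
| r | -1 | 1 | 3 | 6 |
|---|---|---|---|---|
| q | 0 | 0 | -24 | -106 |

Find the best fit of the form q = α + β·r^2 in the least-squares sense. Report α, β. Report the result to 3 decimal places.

With design matrix X, XᵀX = [[4, 47]; [47, 1379]] and Xᵀq = [-130, -4032]ᵀ.
Δ = 4·1379 − 47² = 3307.
α = ((-130)·1379 − 47·(-4032))/3307 = 10234/3307; β = (4·(-4032) − 47·(-130))/3307 = -10018/3307.

α = 3.095, β = -3.029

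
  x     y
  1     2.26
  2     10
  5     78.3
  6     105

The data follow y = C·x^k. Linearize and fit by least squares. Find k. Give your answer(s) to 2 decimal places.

Taking logs, ln y = k·ln x + ln C, so regress ln y on ln x.
Sums: Σln x = 4.0943, Σ(ln x)² = 6.2811, Σln y = 12.1325, Σln x·ln y = 16.9528.
Normal system: [[6.2811, 4.0943]; [4.0943, 4]]·[k, ln C]ᵀ = [16.9528, 12.1325]ᵀ.
Δ = 6.2811·4 − (4.0943)² = 8.3609; k = (16.9528·4 − 4.0943·12.1325)/8.3609 = 2.16924, ln C = (6.2811·12.1325 − 4.0943·16.9528)/8.3609 = 0.81271.

k = 2.17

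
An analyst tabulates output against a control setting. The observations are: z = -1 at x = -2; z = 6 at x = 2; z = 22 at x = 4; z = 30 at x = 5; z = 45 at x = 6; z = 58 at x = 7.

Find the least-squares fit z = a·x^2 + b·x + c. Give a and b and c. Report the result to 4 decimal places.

a = 0.9630, b = 1.7654, c = -1.3142

Sums needed: Σx^2·x^2 = 4610, Σx^2·x = 748, Σx^2 = 134, Σx·x = 134, Σx = 22, Σ1 = 6.
For Mᵀz: Σx^2·z = 5584, Σx·z = 928, Σz = 160.
MᵀM·[a, b, c]ᵀ = Mᵀz becomes [[4610, 748, 134]; [748, 134, 22]; [134, 22, 6]]·[a, b, c]ᵀ = [5584, 928, 160]ᵀ.
Inverting the 3×3 Gram matrix, [a, b, c]ᵀ = [2944/3057, 26984/15285, -6696/5095]ᵀ.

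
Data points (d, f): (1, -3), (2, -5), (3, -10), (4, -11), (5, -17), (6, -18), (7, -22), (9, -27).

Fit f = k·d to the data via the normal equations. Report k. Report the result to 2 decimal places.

k = -3.06

AᵀA·[k]ᵀ = Aᵀf reads: 221·k = -677.
Hence k = -677 / 221 ≈ -3.06335.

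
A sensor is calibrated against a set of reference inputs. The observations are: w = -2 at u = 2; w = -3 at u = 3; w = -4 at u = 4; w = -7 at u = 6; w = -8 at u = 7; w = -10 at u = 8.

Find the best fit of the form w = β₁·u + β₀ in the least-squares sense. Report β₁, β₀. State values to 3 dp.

The normal equations are: 178·β₁ + 30·β₀ = -207;  30·β₁ + 6·β₀ = -34.
det = 178·6 − 30² = 168.
β₁ = ((-207)·6 − 30·(-34))/168 = -37/28; β₀ = (178·(-34) − 30·(-207))/168 = 79/84.

β₁ = -1.321, β₀ = 0.940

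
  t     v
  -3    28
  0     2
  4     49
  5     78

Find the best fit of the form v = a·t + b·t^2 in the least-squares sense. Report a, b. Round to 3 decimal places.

a = -0.037, b = 3.110

Sums needed: Σt·t = 50, Σt·t^2 = 162, Σt^2·t^2 = 962.
Right-hand side: Σt·v = 502, Σt^2·v = 2986.
Normal equations: [[50, 162]; [162, 962]]·[a, b]ᵀ = [502, 2986]ᵀ.
Δ = 50·962 − 162² = 21856.
a = (502·962 − 162·2986)/21856 = -101/2732; b = (50·2986 − 162·502)/21856 = 8497/2732.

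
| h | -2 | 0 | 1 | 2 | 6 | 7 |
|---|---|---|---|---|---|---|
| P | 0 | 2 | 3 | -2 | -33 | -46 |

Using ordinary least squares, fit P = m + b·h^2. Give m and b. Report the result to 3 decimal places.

m = 2.993, b = -1.000

Compute the Gram sums: Σ1 = 6, Σh^2 = 94, Σh^2·h^2 = 3730.
For XᵀP: ΣP = -76, Σh^2·P = -3447.
XᵀX·[m, b]ᵀ = XᵀP becomes [[6, 94]; [94, 3730]]·[m, b]ᵀ = [-76, -3447]ᵀ.
Determinant 6·3730 − 94² = 13544.
m = ((-76)·3730 − 94·(-3447))/13544 = 20269/6772; b = (6·(-3447) − 94·(-76))/13544 = -6769/6772.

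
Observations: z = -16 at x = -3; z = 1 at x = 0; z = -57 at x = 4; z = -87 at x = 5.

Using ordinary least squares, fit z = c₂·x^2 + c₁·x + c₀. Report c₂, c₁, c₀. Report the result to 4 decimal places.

c₂ = -2.9174, c₁ = -2.9923, c₀ = 1.2061

With design matrix M, MᵀM = [[962, 162, 50]; [162, 50, 6]; [50, 6, 4]] and Mᵀz = [-3231, -615, -159]ᵀ.
Inverting the 3×3 Gram matrix, [c₂, c₁, c₀]ᵀ = [-4557/1562, -2337/781, 942/781]ᵀ.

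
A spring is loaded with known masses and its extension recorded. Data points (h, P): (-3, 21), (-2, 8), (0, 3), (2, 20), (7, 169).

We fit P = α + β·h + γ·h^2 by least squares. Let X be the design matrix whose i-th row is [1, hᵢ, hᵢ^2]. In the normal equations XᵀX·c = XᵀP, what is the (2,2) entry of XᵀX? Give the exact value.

Row 2 ↔ basis h, column 2 ↔ basis h, so (XᵀX)_{2,2} = Σᵢ (h)·(h) = (-3)·(-3) + (-2)·(-2) + (0)·(0) + (2)·(2) + (7)·(7) = 66.

66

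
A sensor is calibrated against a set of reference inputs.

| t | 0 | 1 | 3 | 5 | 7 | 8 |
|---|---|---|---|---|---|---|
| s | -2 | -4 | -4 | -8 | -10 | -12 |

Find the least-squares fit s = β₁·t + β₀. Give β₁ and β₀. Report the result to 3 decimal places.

β₁ = -1.192, β₀ = -1.897

Entries of XᵀX: Σt·t = 148, Σt = 24, Σ1 = 6.
And Σt·s = -222, Σs = -40.
Eliminating β₀: 6·(row 1) − 24·(row 2) gives 312·β₁ = 6·(-222) − 24·(-40) = -372, so β₁ = -31/26.
Then β₀ = ((-40) − 24·(-31/26))/6 = -74/39.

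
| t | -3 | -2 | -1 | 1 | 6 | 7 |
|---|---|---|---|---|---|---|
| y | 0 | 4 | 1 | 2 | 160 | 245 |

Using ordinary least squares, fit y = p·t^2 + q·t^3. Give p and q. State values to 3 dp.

p = 1.509, q = 0.496

Compute the Gram sums: Σt^2·t^2 = 3796, Σt^2·t^3 = 24308, Σt^3·t^3 = 165100.
For Xᵀy: Σt^2·y = 17784, Σt^3·y = 118564.
det = 3796·165100 − 24308² = 35840736.
p = (17784·165100 − 24308·118564)/35840736 = 3380293/2240046; q = (3796·118564 − 24308·17784)/35840736 = 1110967/2240046.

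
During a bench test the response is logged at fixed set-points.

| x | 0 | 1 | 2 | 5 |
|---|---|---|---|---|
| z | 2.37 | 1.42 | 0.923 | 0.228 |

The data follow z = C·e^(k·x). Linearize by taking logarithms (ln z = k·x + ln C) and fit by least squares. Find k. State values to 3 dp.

k = -0.465

Linearized form: ln z = k·x + ln C. From the 4 transformed points,
Σx = 8.0000, Σ(x)² = 30.0000, Σln z = -0.3450, Σx·ln z = -7.2016.
Equations: 30.0000·k + 8.0000·ln C = -7.2016;  8.0000·k + 4·ln C = -0.3450.
Slope k = (n·Σx·ln z − Σx·Σln z)/(n·Σ(x)² − (Σx)²) = (4·-7.2016 − 8.0000·-0.3450)/56.0000 = -0.46512; ln C = (Σln z − k·Σx)/n = 0.84399.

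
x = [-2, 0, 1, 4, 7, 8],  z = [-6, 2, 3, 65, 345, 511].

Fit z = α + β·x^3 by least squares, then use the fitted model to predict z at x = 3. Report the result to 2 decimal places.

ẑ = 28.84

From the data, Σ1 = 6, Σx^3 = 912, Σx^3·x^3 = 383954.
Moment sums: Σz = 920, Σx^3·z = 384178.
Normal equations: [[6, 912]; [912, 383954]]·[α, β]ᵀ = [920, 384178]ᵀ.
Determinant 6·383954 − 912² = 1471980.
α = (920·383954 − 912·384178)/1471980 = 716836/367995; β = (6·384178 − 912·920)/1471980 = 122169/122665.
At x = 3: ẑ = (716836/367995)·(1) + (122169/122665)·(27) = 2122505/73599.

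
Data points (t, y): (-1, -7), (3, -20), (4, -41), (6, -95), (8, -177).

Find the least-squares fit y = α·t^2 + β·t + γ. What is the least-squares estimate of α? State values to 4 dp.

The normal equations are: 5730·α + 818·β + 126·γ = -15591;  818·α + 126·β + 20·γ = -2203;  126·α + 20·β + 5·γ = -340.
(Σt^2·t^2 = 5730, Σt^2·t = 818, Σt^2 = 126, Σt·t = 126, Σt = 20, Σ1 = 5, Σt^2·y = -15591, Σt·y = -2203, Σy = -340.)
Row-reducing yields α = -72945/23656, β = 64407/23656, γ = -14011/11828.

α = -3.0836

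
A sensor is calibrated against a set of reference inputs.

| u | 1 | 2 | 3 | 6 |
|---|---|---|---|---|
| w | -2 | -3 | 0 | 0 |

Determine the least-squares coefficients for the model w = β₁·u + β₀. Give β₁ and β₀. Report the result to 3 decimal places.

β₁ = 0.500, β₀ = -2.750

Sums needed: Σu·u = 50, Σu = 12, Σ1 = 4.
Moment sums: Σu·w = -8, Σw = -5.
So MᵀM·[β₁, β₀]ᵀ = Mᵀw: [[50, 12]; [12, 4]]·[β₁, β₀]ᵀ = [-8, -5]ᵀ.
Eliminating β₀: 4·(row 1) − 12·(row 2) gives 56·β₁ = 4·(-8) − 12·(-5) = 28, so β₁ = 1/2.
Then β₀ = ((-5) − 12·(1/2))/4 = -11/4.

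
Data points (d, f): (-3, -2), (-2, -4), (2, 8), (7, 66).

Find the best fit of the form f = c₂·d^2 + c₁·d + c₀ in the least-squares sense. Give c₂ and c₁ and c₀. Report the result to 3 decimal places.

c₂ = 0.960, c₁ = 2.967, c₀ = -1.810

Normal-equation sums: Σd^2·d^2 = 2514, Σd^2·d = 316, Σd^2 = 66, Σd·d = 66, Σd = 4, Σ1 = 4.
And Σd^2·f = 3232, Σd·f = 492, Σf = 68.
Normal equations: [[2514, 316, 66]; [316, 66, 4]; [66, 4, 4]]·[c₂, c₁, c₀]ᵀ = [3232, 492, 68]ᵀ.
Row-reducing yields c₂ = 2482/2585, c₁ = 1534/517, c₀ = -4678/2585.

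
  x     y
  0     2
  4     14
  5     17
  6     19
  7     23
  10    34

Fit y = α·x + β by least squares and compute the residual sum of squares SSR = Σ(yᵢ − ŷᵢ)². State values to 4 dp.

SSR = 3.4759

MᵀM·[α, β]ᵀ = Mᵀy reads: 226·α + 32·β = 756;  32·α + 6·β = 109.
Determinant 226·6 − 32² = 332.
α = (756·6 − 32·109)/332 = 262/83; β = (226·109 − 32·756)/332 = 221/166.
Residuals: 111/166, 7/166, -19/166, -211/166, -71/166, 183/166; SSR = 577/166.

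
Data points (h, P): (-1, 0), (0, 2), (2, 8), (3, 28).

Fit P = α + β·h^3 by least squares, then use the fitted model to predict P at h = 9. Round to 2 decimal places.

P̂ = 718.59

XᵀX·[α, β]ᵀ = XᵀP reads: 4·α + 34·β = 38;  34·α + 794·β = 820.
(Σ1 = 4, Σh^3 = 34, Σh^3·h^3 = 794, ΣP = 38, Σh^3·P = 820.)
Eliminating β: 794·(row 1) − 34·(row 2) gives 2020·α = 794·38 − 34·820 = 2292, so α = 573/505.
Then β = (820 − 34·(573/505))/794 = 497/505.
At h = 9: P̂ = (573/505)·(1) + (497/505)·(729) = 362886/505.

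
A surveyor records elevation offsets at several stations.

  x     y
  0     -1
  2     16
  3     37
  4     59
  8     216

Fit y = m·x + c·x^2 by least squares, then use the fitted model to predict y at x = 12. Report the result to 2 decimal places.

The normal equations are: 93·m + 611·c = 2107;  611·m + 4449·c = 15165.
(Σx·x = 93, Σx·x^2 = 611, Σx^2·x^2 = 4449, Σx·y = 2107, Σx^2·y = 15165.)
Eliminating c: 4449·(row 1) − 611·(row 2) gives 40436·m = 4449·2107 − 611·15165 = 108228, so m = 27057/10109.
Then c = (15165 − 611·(27057/10109))/4449 = 30742/10109.
At x = 12: ŷ = (27057/10109)·(12) + (30742/10109)·(144) = 4751532/10109.

ŷ = 470.03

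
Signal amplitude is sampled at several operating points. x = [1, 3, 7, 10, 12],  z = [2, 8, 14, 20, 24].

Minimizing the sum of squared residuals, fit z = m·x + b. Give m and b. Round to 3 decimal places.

m = 1.915, b = 0.958

Sums needed: Σx·x = 303, Σx = 33, Σ1 = 5.
Moment sums: Σx·z = 612, Σz = 68.
So AᵀA·[m, b]ᵀ = Aᵀz: [[303, 33]; [33, 5]]·[m, b]ᵀ = [612, 68]ᵀ.
Eliminating b: 5·(row 1) − 33·(row 2) gives 426·m = 5·612 − 33·68 = 816, so m = 136/71.
Then b = (68 − 33·(136/71))/5 = 68/71.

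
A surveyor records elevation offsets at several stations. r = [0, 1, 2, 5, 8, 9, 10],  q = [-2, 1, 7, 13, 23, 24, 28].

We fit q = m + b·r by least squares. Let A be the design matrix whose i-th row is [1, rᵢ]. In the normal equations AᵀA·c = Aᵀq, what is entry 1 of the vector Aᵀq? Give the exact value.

94

Entry 1 ↔ basis 1, so (Aᵀq)_{1} = Σᵢ qᵢ = (1)·(-2) + (1)·(1) + (1)·(7) + (1)·(13) + (1)·(23) + (1)·(24) + (1)·(28) = 94.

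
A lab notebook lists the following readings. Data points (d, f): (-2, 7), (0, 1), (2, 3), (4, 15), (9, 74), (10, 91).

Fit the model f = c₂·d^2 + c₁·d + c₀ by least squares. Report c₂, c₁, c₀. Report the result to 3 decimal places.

The normal equations are: 16849·c₂ + 1793·c₁ + 205·c₀ = 15374;  1793·c₂ + 205·c₁ + 23·c₀ = 1628;  205·c₂ + 23·c₁ + 6·c₀ = 191.
(Σd^2·d^2 = 16849, Σd^2·d = 1793, Σd^2 = 205, Σd·d = 205, Σd = 23, Σ1 = 6, Σd^2·f = 15374, Σd·f = 1628, Σf = 191.)
Solving the 3×3 system (Gaussian elimination) gives c₂ = 197261/203730, c₁ = -138373/203730, c₀ = 46014/33955.

c₂ = 0.968, c₁ = -0.679, c₀ = 1.355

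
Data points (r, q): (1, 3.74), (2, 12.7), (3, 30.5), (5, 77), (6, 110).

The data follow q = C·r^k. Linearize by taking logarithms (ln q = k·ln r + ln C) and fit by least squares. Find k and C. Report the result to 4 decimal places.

With ln qᵢ as the transformed response and ln rᵢ as the regressor:
Σln r = 5.1930, Σ(ln r)² = 7.4881, Σln q = 16.3227, Σln r·ln q = 20.9297.
Normal system: [[7.4881, 5.1930]; [5.1930, 5]]·[k, ln C]ᵀ = [20.9297, 16.3227]ᵀ.
Solving (det = 10.4737): k = 1.89860, ln C = 1.29267, so C = exp(1.29267) = 3.64250.

k = 1.8986, C = 3.6425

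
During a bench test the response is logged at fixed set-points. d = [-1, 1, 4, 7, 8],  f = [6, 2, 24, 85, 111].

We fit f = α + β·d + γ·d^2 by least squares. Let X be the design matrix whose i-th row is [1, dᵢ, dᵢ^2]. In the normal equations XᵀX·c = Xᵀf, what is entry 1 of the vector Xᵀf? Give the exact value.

Entry 1 ↔ basis 1, so (Xᵀf)_{1} = Σᵢ fᵢ = (1)·(6) + (1)·(2) + (1)·(24) + (1)·(85) + (1)·(111) = 228.

228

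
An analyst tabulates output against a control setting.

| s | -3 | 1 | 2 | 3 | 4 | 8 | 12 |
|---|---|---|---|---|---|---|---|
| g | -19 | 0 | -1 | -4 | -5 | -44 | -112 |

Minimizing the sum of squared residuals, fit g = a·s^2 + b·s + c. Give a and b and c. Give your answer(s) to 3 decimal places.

a = -0.992, b = 2.734, c = -1.955

Normal-equation sums: Σs^2·s^2 = 25267, Σs^2·s = 2313, Σs^2 = 247, Σs·s = 247, Σs = 27, Σ1 = 7.
Right-hand side: Σs^2·g = -19235, Σs·g = -1673, Σg = -185.
Normal equations: [[25267, 2313, 247]; [2313, 247, 27]; [247, 27, 7]]·[a, b, c]ᵀ = [-19235, -1673, -185]ᵀ.
Row-reducing yields a = -297622/299899, b = 819835/299899, c = -586318/299899.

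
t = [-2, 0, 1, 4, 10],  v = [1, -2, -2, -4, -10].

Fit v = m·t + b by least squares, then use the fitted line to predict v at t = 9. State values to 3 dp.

v̂ = -8.963

Entries of AᵀA: Σt·t = 121, Σt = 13, Σ1 = 5.
Moment sums: Σt·v = -120, Σv = -17.
So AᵀA·[m, b]ᵀ = Aᵀv: [[121, 13]; [13, 5]]·[m, b]ᵀ = [-120, -17]ᵀ.
det = 121·5 − 13² = 436.
m = ((-120)·5 − 13·(-17))/436 = -379/436; b = (121·(-17) − 13·(-120))/436 = -497/436.
At t = 9: v̂ = (-379/436)·(9) + (-497/436)·(1) = -977/109.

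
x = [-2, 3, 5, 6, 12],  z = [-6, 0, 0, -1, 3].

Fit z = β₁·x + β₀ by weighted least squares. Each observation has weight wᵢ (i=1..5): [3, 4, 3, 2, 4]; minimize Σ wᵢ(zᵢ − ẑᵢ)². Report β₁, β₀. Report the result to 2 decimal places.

β₁ = 0.58, β₀ = -3.42

The normal system MᵀWM·[β₁, β₀]ᵀ = MᵀWz is [[771, 81]; [81, 16]]·[β₁, β₀]ᵀ = [168, -8]ᵀ.
Eliminating β₀: 16·(row 1) − 81·(row 2) gives 5775·β₁ = 16·168 − 81·(-8) = 3336, so β₁ = 1112/1925.
Then β₀ = ((-8) − 81·(1112/1925))/16 = -6592/1925.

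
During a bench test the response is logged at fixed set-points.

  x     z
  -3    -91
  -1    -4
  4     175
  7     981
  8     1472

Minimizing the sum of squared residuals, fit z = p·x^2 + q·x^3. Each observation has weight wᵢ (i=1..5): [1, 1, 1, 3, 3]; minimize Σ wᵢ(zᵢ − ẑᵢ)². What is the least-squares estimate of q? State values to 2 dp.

Setting ∂/∂p … = 0 gives: 19829·p + 149505·q = 428808;  149505·p + 1144205·q = 3284102.
(Σwᵢ·x^2·x^2 = 19829, Σwᵢ·x^2·x^3 = 149505, Σwᵢ·x^3·x^3 = 1144205, Σwᵢ·x^2·z = 428808, Σwᵢ·x^3·z = 3284102.)
Eliminating q: 1144205·(row 1) − 149505·(row 2) gives 336695920·p = 1144205·428808 − 149505·3284102 = -345411870, so p = -34541187/33669592.
Then q = (3284102 − 149505·(-34541187/33669592))/1144205 = 505759259/168347960.

q = 3.00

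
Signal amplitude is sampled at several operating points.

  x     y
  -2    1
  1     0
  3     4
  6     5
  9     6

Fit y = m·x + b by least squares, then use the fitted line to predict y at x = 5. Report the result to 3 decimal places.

ŷ = 4.066

Entries of MᵀM: Σx·x = 131, Σx = 17, Σ1 = 5.
Moment sums: Σx·y = 94, Σy = 16.
det = 131·5 − 17² = 366.
m = (94·5 − 17·16)/366 = 33/61; b = (131·16 − 17·94)/366 = 83/61.
At x = 5: ŷ = (33/61)·(5) + (83/61)·(1) = 248/61.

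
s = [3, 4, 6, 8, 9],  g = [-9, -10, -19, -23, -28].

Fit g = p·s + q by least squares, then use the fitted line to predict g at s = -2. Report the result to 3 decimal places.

ĝ = 7.738

Compute the Gram sums: Σs·s = 206, Σs = 30, Σ1 = 5.
And Σs·g = -617, Σg = -89.
XᵀX·[p, q]ᵀ = Xᵀg becomes [[206, 30]; [30, 5]]·[p, q]ᵀ = [-617, -89]ᵀ.
Eliminating q: 5·(row 1) − 30·(row 2) gives 130·p = 5·(-617) − 30·(-89) = -415, so p = -83/26.
Then q = ((-89) − 30·(-83/26))/5 = 88/65.
At s = -2: ĝ = (-83/26)·(-2) + (88/65)·(1) = 503/65.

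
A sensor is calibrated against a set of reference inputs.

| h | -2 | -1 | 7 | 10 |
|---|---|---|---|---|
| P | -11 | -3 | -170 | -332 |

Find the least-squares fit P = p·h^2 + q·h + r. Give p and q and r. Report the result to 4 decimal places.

Entries of AᵀA: Σh^2·h^2 = 12418, Σh^2·h = 1334, Σh^2 = 154, Σh·h = 154, Σh = 14, Σ1 = 4.
Moment sums: Σh^2·P = -41577, Σh·P = -4485, ΣP = -516.
Normal equations: [[12418, 1334, 154]; [1334, 154, 14]; [154, 14, 4]]·[p, q, r]ᵀ = [-41577, -4485, -516]ᵀ.
Row-reducing yields p = -1665/548, q = -6877/2740, r = -4439/1370.

p = -3.0383, q = -2.5099, r = -3.2401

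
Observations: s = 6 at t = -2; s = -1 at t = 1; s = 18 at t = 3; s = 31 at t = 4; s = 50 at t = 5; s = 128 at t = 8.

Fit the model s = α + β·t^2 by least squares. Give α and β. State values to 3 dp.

From the data, Σ1 = 6, Σt^2 = 119, Σt^2·t^2 = 5075.
Right-hand side: Σs = 232, Σt^2·s = 10123.
XᵀX·[α, β]ᵀ = Xᵀs becomes [[6, 119]; [119, 5075]]·[α, β]ᵀ = [232, 10123]ᵀ.
Determinant 6·5075 − 119² = 16289.
α = (232·5075 − 119·10123)/16289 = -3891/2327; β = (6·10123 − 119·232)/16289 = 33130/16289.

α = -1.672, β = 2.034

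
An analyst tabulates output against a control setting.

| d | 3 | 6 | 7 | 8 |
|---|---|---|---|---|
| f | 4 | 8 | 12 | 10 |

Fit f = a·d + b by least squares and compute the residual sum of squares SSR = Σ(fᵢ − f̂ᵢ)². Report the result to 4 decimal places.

SSR = 6.4286

The normal system AᵀA·[a, b]ᵀ = Aᵀf is [[158, 24]; [24, 4]]·[a, b]ᵀ = [224, 34]ᵀ.
Determinant 158·4 − 24² = 56.
a = (224·4 − 24·34)/56 = 10/7; b = (158·34 − 24·224)/56 = -1/14.
Residuals: -3/14, -1/2, 29/14, -19/14; SSR = 45/7.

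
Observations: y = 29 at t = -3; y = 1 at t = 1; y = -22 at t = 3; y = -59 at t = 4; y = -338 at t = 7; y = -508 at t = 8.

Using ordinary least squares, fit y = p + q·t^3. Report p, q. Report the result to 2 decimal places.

p = 3.43, q = -1.00

From the data, Σ1 = 6, Σt^3 = 920, Σt^3·t^3 = 385348.
And Σy = -897, Σt^3·y = -381182.
MᵀM·[p, q]ᵀ = Mᵀy becomes [[6, 920]; [920, 385348]]·[p, q]ᵀ = [-897, -381182]ᵀ.
Eliminating q: 385348·(row 1) − 920·(row 2) gives 1465688·p = 385348·(-897) − 920·(-381182) = 5030284, so p = 179653/52346.
Then q = ((-381182) − 920·(179653/52346))/385348 = -52209/52346.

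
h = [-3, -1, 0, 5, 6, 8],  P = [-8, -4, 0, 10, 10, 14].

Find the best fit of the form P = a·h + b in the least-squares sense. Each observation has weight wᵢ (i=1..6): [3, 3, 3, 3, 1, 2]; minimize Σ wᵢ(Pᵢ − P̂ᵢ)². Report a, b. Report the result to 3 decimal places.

The normal system MᵀWM·[a, b]ᵀ = MᵀWP is [[269, 25]; [25, 15]]·[a, b]ᵀ = [518, 32]ᵀ.
det = 269·15 − 25² = 3410.
a = (518·15 − 25·32)/3410 = 697/341; b = (269·32 − 25·518)/3410 = -2171/1705.

a = 2.044, b = -1.273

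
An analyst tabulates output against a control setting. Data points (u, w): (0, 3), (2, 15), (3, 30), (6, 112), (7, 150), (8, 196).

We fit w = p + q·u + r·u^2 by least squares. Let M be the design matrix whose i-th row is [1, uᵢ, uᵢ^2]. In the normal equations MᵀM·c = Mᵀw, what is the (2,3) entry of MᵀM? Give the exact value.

Row 2 ↔ basis u, column 3 ↔ basis u^2, so (MᵀM)_{2,3} = Σᵢ (u)·(u^2) = (0)·(0) + (2)·(4) + (3)·(9) + (6)·(36) + (7)·(49) + (8)·(64) = 1106.

1106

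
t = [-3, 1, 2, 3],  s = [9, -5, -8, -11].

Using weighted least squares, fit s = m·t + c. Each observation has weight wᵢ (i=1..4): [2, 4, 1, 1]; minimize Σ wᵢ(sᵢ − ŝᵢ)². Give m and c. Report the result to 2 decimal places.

m = -3.40, c = -1.35

With design matrix A, AᵀWA = [[35, 3]; [3, 8]] and AᵀWs = [-123, -21]ᵀ.
Determinant 35·8 − 3² = 271.
m = ((-123)·8 − 3·(-21))/271 = -921/271; c = (35·(-21) − 3·(-123))/271 = -366/271.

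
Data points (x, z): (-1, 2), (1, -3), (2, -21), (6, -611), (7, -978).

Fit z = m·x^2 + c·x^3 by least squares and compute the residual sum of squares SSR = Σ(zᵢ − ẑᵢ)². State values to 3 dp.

Entries of MᵀM: Σx^2·x^2 = 3715, Σx^2·x^3 = 24615, Σx^3·x^3 = 164371.
And Σx^2·z = -70003, Σx^3·z = -467603.
So MᵀM·[m, c]ᵀ = Mᵀz: [[3715, 24615]; [24615, 164371]]·[m, c]ᵀ = [-70003, -467603]ᵀ.
Eliminating c: 164371·(row 1) − 24615·(row 2) gives 4740040·m = 164371·(-70003) − 24615·(-467603) = 3584732, so m = 896183/1185010.
Then c = ((-467603) − 24615·(896183/1185010))/164371 = -701065/237002.
Residuals: -1015744/592505, -472944/592505, -213671/592505, 423251/592505, -263136/592505; SSR = 2615082/592505.

SSR = 4.414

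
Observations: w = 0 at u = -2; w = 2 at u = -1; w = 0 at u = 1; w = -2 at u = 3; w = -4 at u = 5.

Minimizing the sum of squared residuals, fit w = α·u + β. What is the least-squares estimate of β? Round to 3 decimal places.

β = 0.049

Setting ∂/∂α … = 0 gives: 40·α + 6·β = -28;  6·α + 5·β = -4.
Determinant 40·5 − 6² = 164.
α = ((-28)·5 − 6·(-4))/164 = -29/41; β = (40·(-4) − 6·(-28))/164 = 2/41.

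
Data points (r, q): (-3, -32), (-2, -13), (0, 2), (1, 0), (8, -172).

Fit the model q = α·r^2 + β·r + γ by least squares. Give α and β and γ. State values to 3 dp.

The normal system AᵀA·[α, β, γ]ᵀ = Aᵀq is [[4194, 478, 78]; [478, 78, 4]; [78, 4, 5]]·[α, β, γ]ᵀ = [-11348, -1254, -215]ᵀ.
Row-reducing yields α = -46335/15616, β = 31555/15616, γ = 13047/7808.

α = -2.967, β = 2.021, γ = 1.671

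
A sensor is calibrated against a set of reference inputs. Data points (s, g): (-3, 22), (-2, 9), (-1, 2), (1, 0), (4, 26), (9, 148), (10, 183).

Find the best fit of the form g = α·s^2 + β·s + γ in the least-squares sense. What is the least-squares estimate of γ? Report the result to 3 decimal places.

The normal equations are: 16916·α + 1758·β + 212·γ = 30940;  1758·α + 212·β + 18·γ = 3180;  212·α + 18·β + 7·γ = 390.
Row-reducing yields α = 185260/93877, β = -122562/93877, γ = -9326/13411.

γ = -0.695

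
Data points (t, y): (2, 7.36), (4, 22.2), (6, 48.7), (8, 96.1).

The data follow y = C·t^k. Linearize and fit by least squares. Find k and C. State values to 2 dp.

Taking logs, ln y = k·ln t + ln C, so regress ln y on ln t.
XᵀX = [[9.9367, 5.9506]; [5.9506, 4]], rhs = [22.1369, 13.5472]ᵀ  (here Σln t = 5.9506, Σ(ln t)² = 9.9367, Σln y = 13.5472, Σln t·ln y = 22.1369).
Δ = 9.9367·4 − (5.9506)² = 4.3368; k = (22.1369·4 − 5.9506·13.5472)/4.3368 = 1.82917, ln C = (9.9367·13.5472 − 5.9506·22.1369)/4.3368 = 0.66562, so C = exp(0.66562) = 1.94570.

k = 1.83, C = 1.95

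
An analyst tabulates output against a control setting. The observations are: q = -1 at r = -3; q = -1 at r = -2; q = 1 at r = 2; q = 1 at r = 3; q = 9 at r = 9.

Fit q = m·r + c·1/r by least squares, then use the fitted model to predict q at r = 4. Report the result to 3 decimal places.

Compute the Gram sums: Σr·r = 107, Σr·1/r = 5, Σ1/r·1/r = 119/162.
Right-hand side: Σr·q = 91, Σ1/r·q = 8/3.
XᵀX·[m, c]ᵀ = Xᵀq becomes [[107, 5]; [5, 119/162]]·[m, c]ᵀ = [91, 8/3]ᵀ.
Eliminating c: (119/162)·(row 1) − 5·(row 2) gives (8683/162)·m = (119/162)·91 − 5·(8/3) = 8669/162, so m = 8669/8683.
Then c = ((8/3) − 5·(8669/8683))/(119/162) = -27486/8683.
At r = 4: q̂ = (8669/8683)·(4) + (-27486/8683)·(1/4) = 55609/17366.

q̂ = 3.202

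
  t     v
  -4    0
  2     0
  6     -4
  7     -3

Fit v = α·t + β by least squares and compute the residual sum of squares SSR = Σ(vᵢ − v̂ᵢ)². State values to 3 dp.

SSR = 3.880

Entries of MᵀM: Σt·t = 105, Σt = 11, Σ1 = 4.
For Mᵀv: Σt·v = -45, Σv = -7.
Normal equations: [[105, 11]; [11, 4]]·[α, β]ᵀ = [-45, -7]ᵀ.
Determinant 105·4 − 11² = 299.
α = ((-45)·4 − 11·(-7))/299 = -103/299; β = (105·(-7) − 11·(-45))/299 = -240/299.
Residuals: -172/299, 446/299, -26/23, 64/299; SSR = 1160/299.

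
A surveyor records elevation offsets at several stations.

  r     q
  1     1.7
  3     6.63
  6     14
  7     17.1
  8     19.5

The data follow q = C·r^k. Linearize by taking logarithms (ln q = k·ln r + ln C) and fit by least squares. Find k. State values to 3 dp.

Linearized form: ln q = k·ln r + ln C. From the 5 transformed points,
Σln r = 6.9157, Σ(ln r)² = 12.5280, Σln q = 10.8708, Σln r·ln q = 18.5081.
Normal system: [[12.5280, 6.9157]; [6.9157, 5]]·[k, ln C]ᵀ = [18.5081, 10.8708]ᵀ.
Solving (det = 14.8127): k = 1.17204, ln C = 0.55306.

k = 1.172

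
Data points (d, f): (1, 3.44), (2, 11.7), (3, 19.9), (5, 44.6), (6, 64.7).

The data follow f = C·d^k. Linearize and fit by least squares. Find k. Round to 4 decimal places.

Let Y = ln f. Fitting Y = k·ln d + ln C by least squares:
Σln d = 5.1930, Σ(ln d)² = 7.4881, Σln f = 14.6533, Σln d·ln f = 18.5739.
Equations: 7.4881·k + 5.1930·ln C = 18.5739;  5.1930·k + 5·ln C = 14.6533.
Δ = 7.4881·5 − (5.1930)² = 10.4737; k = (18.5739·5 − 5.1930·14.6533)/10.4737 = 1.60171, ln C = (7.4881·14.6533 − 5.1930·18.5739)/10.4737 = 1.26713.

k = 1.6017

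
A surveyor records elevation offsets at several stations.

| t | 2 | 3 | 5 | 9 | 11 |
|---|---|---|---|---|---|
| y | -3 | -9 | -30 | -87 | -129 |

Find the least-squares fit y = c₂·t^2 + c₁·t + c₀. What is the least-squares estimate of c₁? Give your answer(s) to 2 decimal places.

c₁ = -2.43

Sums needed: Σt^2·t^2 = 21924, Σt^2·t = 2220, Σt^2 = 240, Σt·t = 240, Σt = 30, Σ1 = 5.
Moment sums: Σt^2·y = -23499, Σt·y = -2385, Σy = -258.
Inverting the 3×3 Gram matrix, [c₂, c₁, c₀]ᵀ = [-39/44, -267/110, 303/55]ᵀ.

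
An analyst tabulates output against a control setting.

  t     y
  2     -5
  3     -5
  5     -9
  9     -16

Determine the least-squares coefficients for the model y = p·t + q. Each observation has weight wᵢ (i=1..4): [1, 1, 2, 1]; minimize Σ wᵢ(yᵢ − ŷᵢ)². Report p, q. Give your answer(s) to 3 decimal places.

Entries of MᵀWM: Σwᵢ·t·t = 144, Σwᵢ·t = 24, Σwᵢ·1 = 5.
And Σwᵢ·t·y = -259, Σwᵢ·y = -44.
Δ = 144·5 − 24² = 144.
p = ((-259)·5 − 24·(-44))/144 = -239/144; q = (144·(-44) − 24·(-259))/144 = -5/6.

p = -1.660, q = -0.833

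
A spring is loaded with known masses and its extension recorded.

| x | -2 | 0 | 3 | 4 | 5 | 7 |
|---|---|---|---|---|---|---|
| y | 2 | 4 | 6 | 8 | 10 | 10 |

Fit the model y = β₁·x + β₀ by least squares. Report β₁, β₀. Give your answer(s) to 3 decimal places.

β₁ = 0.960, β₀ = 3.945

Forming AᵀA = [[103, 17]; [17, 6]] and Aᵀy = [166, 40]ᵀ gives AᵀA·[β₁, β₀]ᵀ = Aᵀy.
Determinant 103·6 − 17² = 329.
β₁ = (166·6 − 17·40)/329 = 316/329; β₀ = (103·40 − 17·166)/329 = 1298/329.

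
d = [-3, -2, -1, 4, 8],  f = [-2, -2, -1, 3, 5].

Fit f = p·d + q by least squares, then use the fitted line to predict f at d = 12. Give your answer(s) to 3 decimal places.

f̂ = 7.991

Sums needed: Σd·d = 94, Σd = 6, Σ1 = 5.
Moment sums: Σd·f = 63, Σf = 3.
Determinant 94·5 − 6² = 434.
p = (63·5 − 6·3)/434 = 297/434; q = (94·3 − 6·63)/434 = -48/217.
At d = 12: f̂ = (297/434)·(12) + (-48/217)·(1) = 1734/217.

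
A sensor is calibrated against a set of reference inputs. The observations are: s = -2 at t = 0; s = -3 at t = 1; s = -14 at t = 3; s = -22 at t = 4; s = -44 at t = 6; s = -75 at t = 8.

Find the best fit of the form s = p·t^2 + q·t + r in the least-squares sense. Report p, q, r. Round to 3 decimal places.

With design matrix X, XᵀX = [[5730, 820, 126]; [820, 126, 22]; [126, 22, 6]] and Xᵀs = [-6865, -997, -160]ᵀ.
Inverting the 3×3 Gram matrix, [p, q, r]ᵀ = [-5997/5822, -5339/5822, -4870/2911]ᵀ.

p = -1.030, q = -0.917, r = -1.673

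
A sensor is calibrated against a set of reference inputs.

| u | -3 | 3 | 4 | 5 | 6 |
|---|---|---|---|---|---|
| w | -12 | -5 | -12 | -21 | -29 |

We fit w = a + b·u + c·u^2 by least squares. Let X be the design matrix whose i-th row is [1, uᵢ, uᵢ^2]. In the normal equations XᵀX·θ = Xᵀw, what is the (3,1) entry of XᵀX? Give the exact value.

95

Row 3 ↔ basis u^2, column 1 ↔ basis 1, so (XᵀX)_{3,1} = Σᵢ u^2 = (9)·(1) + (9)·(1) + (16)·(1) + (25)·(1) + (36)·(1) = 95.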